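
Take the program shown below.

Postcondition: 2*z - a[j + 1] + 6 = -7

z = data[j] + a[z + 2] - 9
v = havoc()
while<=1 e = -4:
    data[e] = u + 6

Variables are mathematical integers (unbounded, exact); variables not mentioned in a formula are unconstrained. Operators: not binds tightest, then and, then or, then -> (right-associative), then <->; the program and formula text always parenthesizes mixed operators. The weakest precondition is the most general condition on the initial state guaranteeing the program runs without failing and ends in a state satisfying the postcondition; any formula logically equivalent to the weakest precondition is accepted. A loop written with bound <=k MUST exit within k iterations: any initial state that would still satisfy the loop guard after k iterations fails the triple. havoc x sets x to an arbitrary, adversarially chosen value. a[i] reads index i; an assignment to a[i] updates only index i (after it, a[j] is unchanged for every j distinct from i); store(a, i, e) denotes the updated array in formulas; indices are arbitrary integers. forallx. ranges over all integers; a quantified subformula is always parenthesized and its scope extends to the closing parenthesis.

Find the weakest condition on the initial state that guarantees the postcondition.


Working backward. After the program, the postcondition 2*z - a[j + 1] + 6 = -7 must hold; in canonical form it is 2*z = a[j + 1] - 13.
Before the loop (bound <=1), unroll the exhaustion recursion (WP_0 = exit-now case; WP_j = one more guarded iteration, up to j = 1):
  WP_0: (not (e = -4)) and 2*z = a[j + 1] - 13
  WP_1: (e = -4 -> ((not (e = -4)) and 2*z = a[j + 1] - 13)) and ((not (e = -4)) -> 2*z = a[j + 1] - 13)
So before the loop: (e = -4 -> ((not (e = -4)) and 2*z = a[j + 1] - 13)) and ((not (e = -4)) -> 2*z = a[j + 1] - 13)
Before havoc v: (e = -4 -> ((not (e = -4)) and 2*z = a[j + 1] - 13)) and ((not (e = -4)) -> 2*z = a[j + 1] - 13)
Before z := data[j] + a[z + 2] - 9: (e = -4 -> ((not (e = -4)) and 2*a[z + 2] + 2*data[j] = a[j + 1] + 5)) and ((not (e = -4)) -> 2*a[z + 2] + 2*data[j] = a[j + 1] + 5)
Answer: WP = (e = -4 -> ((not (e = -4)) and 2*a[z + 2] + 2*data[j] = a[j + 1] + 5)) and ((not (e = -4)) -> 2*a[z + 2] + 2*data[j] = a[j + 1] + 5)


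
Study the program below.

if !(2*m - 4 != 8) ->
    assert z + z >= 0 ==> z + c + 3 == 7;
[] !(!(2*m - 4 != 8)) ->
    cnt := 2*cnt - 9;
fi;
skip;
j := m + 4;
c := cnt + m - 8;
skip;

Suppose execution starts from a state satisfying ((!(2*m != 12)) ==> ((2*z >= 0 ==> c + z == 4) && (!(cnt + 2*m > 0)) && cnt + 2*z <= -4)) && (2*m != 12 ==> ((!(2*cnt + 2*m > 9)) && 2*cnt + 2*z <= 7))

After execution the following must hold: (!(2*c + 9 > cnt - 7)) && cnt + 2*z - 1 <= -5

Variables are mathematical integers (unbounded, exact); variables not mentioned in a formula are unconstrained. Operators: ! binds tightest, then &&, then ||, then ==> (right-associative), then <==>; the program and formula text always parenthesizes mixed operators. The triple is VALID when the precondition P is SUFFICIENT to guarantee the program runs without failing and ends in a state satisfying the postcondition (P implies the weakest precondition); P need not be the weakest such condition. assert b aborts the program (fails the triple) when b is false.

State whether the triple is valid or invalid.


Working backward. After the program, the postcondition (!(2*c + 9 > cnt - 7)) && cnt + 2*z - 1 <= -5 must hold; in canonical form it is (!(2*c > cnt - 16)) && cnt + 2*z <= -4.
Before skip: (!(2*c > cnt - 16)) && cnt + 2*z <= -4
Before c := cnt + m - 8: (!(cnt + 2*m > 0)) && cnt + 2*z <= -4
Before j := m + 4: (!(cnt + 2*m > 0)) && cnt + 2*z <= -4
Before skip: (!(cnt + 2*m > 0)) && cnt + 2*z <= -4
Then branch requires (2*z >= 0 ==> c + z == 4) && (!(cnt + 2*m > 0)) && cnt + 2*z <= -4; else branch requires (!(2*cnt + 2*m > 9)) && 2*cnt + 2*z <= 5.
Before the if: ((!(2*m != 12)) ==> ((2*z >= 0 ==> c + z == 4) && (!(cnt + 2*m > 0)) && cnt + 2*z <= -4)) && (2*m != 12 ==> ((!(2*cnt + 2*m > 9)) && 2*cnt + 2*z <= 5))
The weakest precondition is ((!(2*m != 12)) ==> ((2*z >= 0 ==> c + z == 4) && (!(cnt + 2*m > 0)) && cnt + 2*z <= -4)) && (2*m != 12 ==> ((!(2*cnt + 2*m > 9)) && 2*cnt + 2*z <= 5)).
Check whether ((!(2*m != 12)) ==> ((2*z >= 0 ==> c + z == 4) && (!(cnt + 2*m > 0)) && cnt + 2*z <= -4)) && (2*m != 12 ==> ((!(2*cnt + 2*m > 9)) && 2*cnt + 2*z <= 7)) implies it.
Countermodel: at the initial state c = 0, cnt = 0, m = 0, z = 3, the precondition holds but the weakest precondition fails.
Answer: invalid


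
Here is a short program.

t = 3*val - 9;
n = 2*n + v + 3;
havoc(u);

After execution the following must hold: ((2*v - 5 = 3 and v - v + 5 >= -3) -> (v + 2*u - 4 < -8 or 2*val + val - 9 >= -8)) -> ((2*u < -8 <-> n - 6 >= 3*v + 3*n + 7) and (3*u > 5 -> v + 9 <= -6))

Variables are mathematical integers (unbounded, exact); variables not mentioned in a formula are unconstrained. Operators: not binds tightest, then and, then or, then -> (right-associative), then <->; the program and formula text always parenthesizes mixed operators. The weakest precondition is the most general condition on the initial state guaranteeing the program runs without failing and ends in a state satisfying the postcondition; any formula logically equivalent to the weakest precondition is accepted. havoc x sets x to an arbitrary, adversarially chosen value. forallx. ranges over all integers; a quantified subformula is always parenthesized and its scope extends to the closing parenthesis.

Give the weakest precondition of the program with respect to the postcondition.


Working backward. After the program, the postcondition ((2*v - 5 = 3 and v - v + 5 >= -3) -> (v + 2*u - 4 < -8 or 2*val + val - 9 >= -8)) -> ((2*u < -8 <-> n - 6 >= 3*v + 3*n + 7) and (3*u > 5 -> v + 9 <= -6)) must hold; in canonical form it is (2*v = 8 -> (2*u + v < -4 or 3*val >= 1)) -> ((2*u < -8 <-> 2*n + 3*v <= -13) and (3*u > 5 -> v <= -15)).
Before havoc u: forall u_1. ((2*v = 8 -> (2*u_1 + v < -4 or 3*val >= 1)) -> ((2*u_1 < -8 <-> 2*n + 3*v <= -13) and (3*u_1 > 5 -> v <= -15)))
Before n := 2*n + v + 3: forall u_1. ((2*v = 8 -> (2*u_1 + v < -4 or 3*val >= 1)) -> ((2*u_1 < -8 <-> 4*n + 5*v <= -19) and (3*u_1 > 5 -> v <= -15)))
Before t := 3*val - 9: forall u_1. ((2*v = 8 -> (2*u_1 + v < -4 or 3*val >= 1)) -> ((2*u_1 < -8 <-> 4*n + 5*v <= -19) and (3*u_1 > 5 -> v <= -15)))
Answer: WP = forall u_1. ((2*v = 8 -> (2*u_1 + v < -4 or 3*val >= 1)) -> ((2*u_1 < -8 <-> 4*n + 5*v <= -19) and (3*u_1 > 5 -> v <= -15)))


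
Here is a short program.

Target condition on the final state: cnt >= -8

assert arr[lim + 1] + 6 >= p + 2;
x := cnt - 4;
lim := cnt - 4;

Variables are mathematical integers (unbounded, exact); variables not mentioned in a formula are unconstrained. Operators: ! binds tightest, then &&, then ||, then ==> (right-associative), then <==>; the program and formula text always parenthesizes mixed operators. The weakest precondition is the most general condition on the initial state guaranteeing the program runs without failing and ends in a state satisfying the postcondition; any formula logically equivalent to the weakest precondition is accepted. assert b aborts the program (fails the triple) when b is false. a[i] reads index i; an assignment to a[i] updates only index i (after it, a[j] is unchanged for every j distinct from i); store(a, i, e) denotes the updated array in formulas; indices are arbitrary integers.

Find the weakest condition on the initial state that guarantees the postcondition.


Working backward. After the program, cnt >= -8 must hold.
Before lim := cnt - 4: cnt >= -8
Before x := cnt - 4: cnt >= -8
Before assert arr[lim + 1] + 6 >= p + 2: arr[lim + 1] >= p - 4 && cnt >= -8
Answer: WP = arr[lim + 1] >= p - 4 && cnt >= -8


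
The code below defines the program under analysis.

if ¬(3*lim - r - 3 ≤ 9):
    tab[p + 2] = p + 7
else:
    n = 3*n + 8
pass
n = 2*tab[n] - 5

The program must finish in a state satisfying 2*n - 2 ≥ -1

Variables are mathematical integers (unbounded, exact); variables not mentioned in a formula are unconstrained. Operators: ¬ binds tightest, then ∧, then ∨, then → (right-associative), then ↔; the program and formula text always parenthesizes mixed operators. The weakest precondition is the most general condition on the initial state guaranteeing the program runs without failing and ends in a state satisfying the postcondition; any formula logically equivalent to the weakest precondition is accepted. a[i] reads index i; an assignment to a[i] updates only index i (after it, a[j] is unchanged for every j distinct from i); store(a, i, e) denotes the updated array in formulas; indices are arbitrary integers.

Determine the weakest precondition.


Working backward. After the program, the postcondition 2*n - 2 ≥ -1 must hold; in canonical form it is 2*n ≥ 1.
Before n := 2*tab[n] - 5: 4*tab[n] ≥ 11
Before skip: 4*tab[n] ≥ 11
Then branch requires 4*store(tab, p + 2, p + 7)[n] ≥ 11; else branch requires 4*tab[3*n + 8] ≥ 11.
Before the if: ((¬(3*lim ≤ r + 12)) → 4*store(tab, p + 2, p + 7)[n] ≥ 11) ∧ (3*lim ≤ r + 12 → 4*tab[3*n + 8] ≥ 11)
Answer: WP = ((¬(3*lim ≤ r + 12)) → 4*store(tab, p + 2, p + 7)[n] ≥ 11) ∧ (3*lim ≤ r + 12 → 4*tab[3*n + 8] ≥ 11)


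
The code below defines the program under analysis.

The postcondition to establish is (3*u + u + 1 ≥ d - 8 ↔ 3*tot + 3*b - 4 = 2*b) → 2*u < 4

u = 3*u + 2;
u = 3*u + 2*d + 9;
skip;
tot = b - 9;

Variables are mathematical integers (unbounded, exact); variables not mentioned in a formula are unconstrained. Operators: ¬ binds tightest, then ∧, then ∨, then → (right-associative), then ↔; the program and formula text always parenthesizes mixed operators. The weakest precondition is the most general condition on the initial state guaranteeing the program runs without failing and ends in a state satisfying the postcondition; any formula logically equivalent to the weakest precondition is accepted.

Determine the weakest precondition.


Working backward. After the program, the postcondition (3*u + u + 1 ≥ d - 8 ↔ 3*tot + 3*b - 4 = 2*b) → 2*u < 4 must hold; in canonical form it is (4*u ≥ d - 9 ↔ b + 3*tot = 4) → 2*u < 4.
Before tot := b - 9: (4*u ≥ d - 9 ↔ 4*b = 31) → 2*u < 4
Before skip: (4*u ≥ d - 9 ↔ 4*b = 31) → 2*u < 4
Before u := 3*u + 2*d + 9: (7*d + 12*u ≥ -45 ↔ 4*b = 31) → 4*d + 6*u < -14
Before u := 3*u + 2: (7*d + 36*u ≥ -69 ↔ 4*b = 31) → 4*d + 18*u < -26
Answer: WP = (7*d + 36*u ≥ -69 ↔ 4*b = 31) → 4*d + 18*u < -26


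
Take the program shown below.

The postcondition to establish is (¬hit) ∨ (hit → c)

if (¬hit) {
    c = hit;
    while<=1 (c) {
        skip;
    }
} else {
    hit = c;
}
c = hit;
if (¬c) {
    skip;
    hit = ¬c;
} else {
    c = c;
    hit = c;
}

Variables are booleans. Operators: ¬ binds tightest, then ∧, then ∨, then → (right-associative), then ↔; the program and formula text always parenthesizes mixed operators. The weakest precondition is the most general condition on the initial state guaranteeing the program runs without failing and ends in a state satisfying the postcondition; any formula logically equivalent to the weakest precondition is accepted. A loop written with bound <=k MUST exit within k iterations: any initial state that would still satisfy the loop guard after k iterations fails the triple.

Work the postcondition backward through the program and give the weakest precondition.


Working backward. After the program, (¬hit) ∨ (hit → c) must hold.
Then branch requires c ∨ ((¬c) → c); else branch requires true.
Before the if: (¬c) → (c ∨ ((¬c) → c))
Before c := hit: (¬hit) → (hit ∨ ((¬hit) → hit))
Then branch requires (hit → ((¬hit) ∧ ((¬hit) → (hit ∨ ((¬hit) → hit))))) ∧ ((¬hit) → ((¬hit) → (hit ∨ ((¬hit) → hit)))); else branch requires (¬c) → (c ∨ ((¬c) → c)).
Before the if: ((¬hit) → ((hit → ((¬hit) ∧ ((¬hit) → (hit ∨ ((¬hit) → hit))))) ∧ ((¬hit) → ((¬hit) → (hit ∨ ((¬hit) → hit)))))) ∧ (hit → ((¬c) → (c ∨ ((¬c) → c))))
Answer: WP = ((¬hit) → ((hit → ((¬hit) ∧ ((¬hit) → (hit ∨ ((¬hit) → hit))))) ∧ ((¬hit) → ((¬hit) → (hit ∨ ((¬hit) → hit)))))) ∧ (hit → ((¬c) → (c ∨ ((¬c) → c))))


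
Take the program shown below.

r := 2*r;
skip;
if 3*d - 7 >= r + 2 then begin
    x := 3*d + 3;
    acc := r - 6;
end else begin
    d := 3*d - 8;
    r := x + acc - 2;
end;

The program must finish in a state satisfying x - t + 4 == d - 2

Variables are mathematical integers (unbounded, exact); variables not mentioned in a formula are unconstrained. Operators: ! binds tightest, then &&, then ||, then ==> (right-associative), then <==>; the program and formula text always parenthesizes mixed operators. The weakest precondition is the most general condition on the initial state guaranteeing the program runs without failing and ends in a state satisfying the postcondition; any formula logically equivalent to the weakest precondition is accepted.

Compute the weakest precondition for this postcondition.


Working backward. After the program, the postcondition x - t + 4 == d - 2 must hold; in canonical form it is x == d + t - 6.
Then branch requires 2*d == t - 9; else branch requires x == 3*d + t - 14.
Before the if: (3*d >= r + 9 ==> 2*d == t - 9) && ((!(3*d >= r + 9)) ==> x == 3*d + t - 14)
Before skip: (3*d >= r + 9 ==> 2*d == t - 9) && ((!(3*d >= r + 9)) ==> x == 3*d + t - 14)
Before r := 2*r: (3*d >= 2*r + 9 ==> 2*d == t - 9) && ((!(3*d >= 2*r + 9)) ==> x == 3*d + t - 14)
Answer: WP = (3*d >= 2*r + 9 ==> 2*d == t - 9) && ((!(3*d >= 2*r + 9)) ==> x == 3*d + t - 14)


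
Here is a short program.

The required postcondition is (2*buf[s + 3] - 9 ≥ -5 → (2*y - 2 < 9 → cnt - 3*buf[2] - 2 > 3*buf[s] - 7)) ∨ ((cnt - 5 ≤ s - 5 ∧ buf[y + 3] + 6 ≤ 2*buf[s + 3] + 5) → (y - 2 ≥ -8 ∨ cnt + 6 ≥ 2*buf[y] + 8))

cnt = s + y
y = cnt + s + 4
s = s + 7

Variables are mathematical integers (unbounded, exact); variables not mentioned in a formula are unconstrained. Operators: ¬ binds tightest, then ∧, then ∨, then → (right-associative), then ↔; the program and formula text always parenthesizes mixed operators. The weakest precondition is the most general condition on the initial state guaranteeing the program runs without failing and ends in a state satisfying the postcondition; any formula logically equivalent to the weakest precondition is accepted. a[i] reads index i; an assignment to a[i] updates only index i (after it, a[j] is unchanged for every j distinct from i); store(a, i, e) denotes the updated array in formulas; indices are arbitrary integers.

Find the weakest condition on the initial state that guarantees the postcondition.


Working backward. After the program, the postcondition (2*buf[s + 3] - 9 ≥ -5 → (2*y - 2 < 9 → cnt - 3*buf[2] - 2 > 3*buf[s] - 7)) ∨ ((cnt - 5 ≤ s - 5 ∧ buf[y + 3] + 6 ≤ 2*buf[s + 3] + 5) → (y - 2 ≥ -8 ∨ cnt + 6 ≥ 2*buf[y] + 8)) must hold; in canonical form it is (2*buf[s + 3] ≥ 4 → (2*y < 11 → cnt > 3*buf[2] + 3*buf[s] - 5)) ∨ ((cnt ≤ s ∧ buf[y + 3] ≤ 2*buf[s + 3] - 1) → (y ≥ -6 ∨ cnt ≥ 2*buf[y] + 2)).
Before s := s + 7: (2*buf[s + 10] ≥ 4 → (2*y < 11 → cnt > 3*buf[s + 7] + 3*buf[2] - 5)) ∨ ((cnt ≤ s + 7 ∧ buf[y + 3] ≤ 2*buf[s + 10] - 1) → (y ≥ -6 ∨ cnt ≥ 2*buf[y] + 2))
Before y := cnt + s + 4: (2*buf[s + 10] ≥ 4 → (2*cnt + 2*s < 3 → cnt > 3*buf[s + 7] + 3*buf[2] - 5)) ∨ ((cnt ≤ s + 7 ∧ buf[cnt + s + 7] ≤ 2*buf[s + 10] - 1) → (cnt + s ≥ -10 ∨ cnt ≥ 2*buf[cnt + s + 4] + 2))
Before cnt := s + y: (2*buf[s + 10] ≥ 4 → (4*s + 2*y < 3 → s + y > 3*buf[s + 7] + 3*buf[2] - 5)) ∨ ((y ≤ 7 ∧ buf[2*s + y + 7] ≤ 2*buf[s + 10] - 1) → (2*s + y ≥ -10 ∨ s + y ≥ 2*buf[2*s + y + 4] + 2))
Answer: WP = (2*buf[s + 10] ≥ 4 → (4*s + 2*y < 3 → s + y > 3*buf[s + 7] + 3*buf[2] - 5)) ∨ ((y ≤ 7 ∧ buf[2*s + y + 7] ≤ 2*buf[s + 10] - 1) → (2*s + y ≥ -10 ∨ s + y ≥ 2*buf[2*s + y + 4] + 2))


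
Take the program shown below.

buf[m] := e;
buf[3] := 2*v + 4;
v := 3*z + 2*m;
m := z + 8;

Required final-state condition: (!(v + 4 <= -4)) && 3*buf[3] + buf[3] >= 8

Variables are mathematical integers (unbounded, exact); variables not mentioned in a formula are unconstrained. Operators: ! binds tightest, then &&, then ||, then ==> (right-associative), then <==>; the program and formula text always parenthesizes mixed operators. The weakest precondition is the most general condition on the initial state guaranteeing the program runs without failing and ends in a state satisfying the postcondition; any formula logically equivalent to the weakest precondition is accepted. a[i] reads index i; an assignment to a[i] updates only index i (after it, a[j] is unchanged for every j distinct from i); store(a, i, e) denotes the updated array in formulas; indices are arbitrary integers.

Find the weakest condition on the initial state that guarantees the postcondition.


Working backward. After the program, the postcondition (!(v + 4 <= -4)) && 3*buf[3] + buf[3] >= 8 must hold; in canonical form it is (!(v <= -8)) && 4*buf[3] >= 8.
Before m := z + 8: (!(v <= -8)) && 4*buf[3] >= 8
Before v := 3*z + 2*m: (!(2*m + 3*z <= -8)) && 4*buf[3] >= 8
Before buf[3] := 2*v + 4: (!(2*m + 3*z <= -8)) && 8*v >= -8
Before buf[m] := e: (!(2*m + 3*z <= -8)) && 8*v >= -8
Answer: WP = (!(2*m + 3*z <= -8)) && 8*v >= -8


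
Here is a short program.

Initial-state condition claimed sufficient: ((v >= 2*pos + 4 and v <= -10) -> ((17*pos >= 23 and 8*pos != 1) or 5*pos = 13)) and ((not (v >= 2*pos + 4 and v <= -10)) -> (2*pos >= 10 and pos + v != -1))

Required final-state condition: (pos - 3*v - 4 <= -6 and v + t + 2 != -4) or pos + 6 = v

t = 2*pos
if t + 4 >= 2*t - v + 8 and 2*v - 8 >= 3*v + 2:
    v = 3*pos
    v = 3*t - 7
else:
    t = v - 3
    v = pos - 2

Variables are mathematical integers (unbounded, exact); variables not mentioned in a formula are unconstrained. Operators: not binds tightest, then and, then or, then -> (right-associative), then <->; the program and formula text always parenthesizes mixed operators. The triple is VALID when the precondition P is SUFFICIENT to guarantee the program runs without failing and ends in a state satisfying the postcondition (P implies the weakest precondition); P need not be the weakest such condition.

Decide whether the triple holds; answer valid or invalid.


Working backward. After the program, the postcondition (pos - 3*v - 4 <= -6 and v + t + 2 != -4) or pos + 6 = v must hold; in canonical form it is (pos <= 3*v - 2 and t + v != -6) or pos = v - 6.
Then branch requires (pos <= 9*t - 23 and 4*t != 1) or pos = 3*t - 13; else branch requires 2*pos >= 8 and pos + v != -1.
Before the if: ((v >= t + 4 and v <= -10) -> ((pos <= 9*t - 23 and 4*t != 1) or pos = 3*t - 13)) and ((not (v >= t + 4 and v <= -10)) -> (2*pos >= 8 and pos + v != -1))
Before t := 2*pos: ((v >= 2*pos + 4 and v <= -10) -> ((17*pos >= 23 and 8*pos != 1) or 5*pos = 13)) and ((not (v >= 2*pos + 4 and v <= -10)) -> (2*pos >= 8 and pos + v != -1))
The weakest precondition is ((v >= 2*pos + 4 and v <= -10) -> ((17*pos >= 23 and 8*pos != 1) or 5*pos = 13)) and ((not (v >= 2*pos + 4 and v <= -10)) -> (2*pos >= 8 and pos + v != -1)).
Check whether ((v >= 2*pos + 4 and v <= -10) -> ((17*pos >= 23 and 8*pos != 1) or 5*pos = 13)) and ((not (v >= 2*pos + 4 and v <= -10)) -> (2*pos >= 10 and pos + v != -1)) implies it.
Every state satisfying the precondition satisfies the weakest precondition: the implication holds.
Answer: valid


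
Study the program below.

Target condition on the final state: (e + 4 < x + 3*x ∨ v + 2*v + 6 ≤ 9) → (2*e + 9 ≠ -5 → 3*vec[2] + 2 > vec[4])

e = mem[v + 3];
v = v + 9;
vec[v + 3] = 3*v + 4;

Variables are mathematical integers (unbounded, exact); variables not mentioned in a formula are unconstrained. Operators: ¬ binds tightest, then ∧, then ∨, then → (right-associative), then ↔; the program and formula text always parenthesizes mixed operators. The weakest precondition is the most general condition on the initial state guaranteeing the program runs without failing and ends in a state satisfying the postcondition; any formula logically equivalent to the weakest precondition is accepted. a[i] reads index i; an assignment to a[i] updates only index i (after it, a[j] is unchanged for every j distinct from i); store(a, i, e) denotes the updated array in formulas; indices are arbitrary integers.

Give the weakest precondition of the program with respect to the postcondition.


Working backward. After the program, the postcondition (e + 4 < x + 3*x ∨ v + 2*v + 6 ≤ 9) → (2*e + 9 ≠ -5 → 3*vec[2] + 2 > vec[4]) must hold; in canonical form it is (e < 4*x - 4 ∨ 3*v ≤ 3) → (2*e ≠ -14 → 3*vec[2] > vec[4] - 2).
Before vec[v + 3] := 3*v + 4: (e < 4*x - 4 ∨ 3*v ≤ 3) → (2*e ≠ -14 → 3*store(vec, v + 3, 3*v + 4)[2] > store(vec, v + 3, 3*v + 4)[4] - 2)
Before v := v + 9: (e < 4*x - 4 ∨ 3*v ≤ -24) → (2*e ≠ -14 → 3*store(vec, v + 12, 3*v + 31)[2] > store(vec, v + 12, 3*v + 31)[4] - 2)
Before e := mem[v + 3]: (mem[v + 3] < 4*x - 4 ∨ 3*v ≤ -24) → (2*mem[v + 3] ≠ -14 → 3*store(vec, v + 12, 3*v + 31)[2] > store(vec, v + 12, 3*v + 31)[4] - 2)
Answer: WP = (mem[v + 3] < 4*x - 4 ∨ 3*v ≤ -24) → (2*mem[v + 3] ≠ -14 → 3*store(vec, v + 12, 3*v + 31)[2] > store(vec, v + 12, 3*v + 31)[4] - 2)


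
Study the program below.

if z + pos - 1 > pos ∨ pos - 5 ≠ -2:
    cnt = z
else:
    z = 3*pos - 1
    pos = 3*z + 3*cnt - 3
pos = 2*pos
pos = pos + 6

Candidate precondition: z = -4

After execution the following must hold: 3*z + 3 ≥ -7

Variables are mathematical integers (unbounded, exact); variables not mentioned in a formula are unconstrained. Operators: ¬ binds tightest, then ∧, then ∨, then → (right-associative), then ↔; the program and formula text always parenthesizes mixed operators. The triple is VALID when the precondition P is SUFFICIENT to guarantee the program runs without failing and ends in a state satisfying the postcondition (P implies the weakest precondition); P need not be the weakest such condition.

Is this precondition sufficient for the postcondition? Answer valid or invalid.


Working backward. After the program, the postcondition 3*z + 3 ≥ -7 must hold; in canonical form it is 3*z ≥ -10.
Before pos := pos + 6: 3*z ≥ -10
Before pos := 2*pos: 3*z ≥ -10
Then branch requires 3*z ≥ -10; else branch requires 9*pos ≥ -7.
Before the if: ((z > 1 ∨ pos ≠ 3) → 3*z ≥ -10) ∧ ((¬(z > 1 ∨ pos ≠ 3)) → 9*pos ≥ -7)
The weakest precondition is ((z > 1 ∨ pos ≠ 3) → 3*z ≥ -10) ∧ ((¬(z > 1 ∨ pos ≠ 3)) → 9*pos ≥ -7).
Check whether z = -4 implies it.
Countermodel: at the initial state pos = 4, z = -4, the precondition holds but the weakest precondition fails.
Answer: invalid


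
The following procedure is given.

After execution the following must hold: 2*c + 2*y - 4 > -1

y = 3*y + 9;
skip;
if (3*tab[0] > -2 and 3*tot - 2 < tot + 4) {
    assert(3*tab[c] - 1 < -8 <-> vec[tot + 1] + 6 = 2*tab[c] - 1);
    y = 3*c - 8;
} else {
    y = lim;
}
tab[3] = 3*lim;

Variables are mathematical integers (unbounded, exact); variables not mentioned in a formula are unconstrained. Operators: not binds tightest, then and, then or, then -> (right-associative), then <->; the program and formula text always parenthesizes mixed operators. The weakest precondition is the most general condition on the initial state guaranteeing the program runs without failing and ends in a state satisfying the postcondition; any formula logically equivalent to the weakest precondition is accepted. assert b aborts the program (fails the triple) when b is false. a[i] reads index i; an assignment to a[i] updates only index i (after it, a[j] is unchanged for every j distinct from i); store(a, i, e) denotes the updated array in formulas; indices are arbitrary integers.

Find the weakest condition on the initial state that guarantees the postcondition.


Working backward. After the program, the postcondition 2*c + 2*y - 4 > -1 must hold; in canonical form it is 2*c + 2*y > 3.
Before tab[3] := 3*lim: 2*c + 2*y > 3
Then branch requires (3*tab[c] < -7 <-> vec[tot + 1] = 2*tab[c] - 7) and 8*c > 19; else branch requires 2*c + 2*lim > 3.
Before the if: ((3*tab[0] > -2 and 2*tot < 6) -> ((3*tab[c] < -7 <-> vec[tot + 1] = 2*tab[c] - 7) and 8*c > 19)) and ((not (3*tab[0] > -2 and 2*tot < 6)) -> 2*c + 2*lim > 3)
Before skip: ((3*tab[0] > -2 and 2*tot < 6) -> ((3*tab[c] < -7 <-> vec[tot + 1] = 2*tab[c] - 7) and 8*c > 19)) and ((not (3*tab[0] > -2 and 2*tot < 6)) -> 2*c + 2*lim > 3)
Before y := 3*y + 9: ((3*tab[0] > -2 and 2*tot < 6) -> ((3*tab[c] < -7 <-> vec[tot + 1] = 2*tab[c] - 7) and 8*c > 19)) and ((not (3*tab[0] > -2 and 2*tot < 6)) -> 2*c + 2*lim > 3)
Answer: WP = ((3*tab[0] > -2 and 2*tot < 6) -> ((3*tab[c] < -7 <-> vec[tot + 1] = 2*tab[c] - 7) and 8*c > 19)) and ((not (3*tab[0] > -2 and 2*tot < 6)) -> 2*c + 2*lim > 3)


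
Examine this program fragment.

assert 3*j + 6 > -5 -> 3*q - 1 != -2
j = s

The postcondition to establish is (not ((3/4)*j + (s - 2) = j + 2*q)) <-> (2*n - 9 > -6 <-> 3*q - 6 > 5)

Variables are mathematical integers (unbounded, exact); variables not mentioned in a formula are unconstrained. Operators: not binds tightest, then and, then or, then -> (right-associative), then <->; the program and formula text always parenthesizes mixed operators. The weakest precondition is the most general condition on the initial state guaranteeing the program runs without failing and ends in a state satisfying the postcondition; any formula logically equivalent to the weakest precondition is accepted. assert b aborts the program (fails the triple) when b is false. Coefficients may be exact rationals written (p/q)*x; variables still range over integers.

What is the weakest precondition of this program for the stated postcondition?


Working backward. After the program, the postcondition (not ((3/4)*j + (s - 2) = j + 2*q)) <-> (2*n - 9 > -6 <-> 3*q - 6 > 5) must hold; in canonical form it is (not (s = (1/4)*j + 2*q + 2)) <-> (2*n > 3 <-> 3*q > 11).
Before j := s: (not ((3/4)*s = 2*q + 2)) <-> (2*n > 3 <-> 3*q > 11)
Before assert 3*j + 6 > -5 -> 3*q - 1 != -2: (3*j > -11 -> 3*q != -1) and ((not ((3/4)*s = 2*q + 2)) <-> (2*n > 3 <-> 3*q > 11))
Answer: WP = (3*j > -11 -> 3*q != -1) and ((not ((3/4)*s = 2*q + 2)) <-> (2*n > 3 <-> 3*q > 11))


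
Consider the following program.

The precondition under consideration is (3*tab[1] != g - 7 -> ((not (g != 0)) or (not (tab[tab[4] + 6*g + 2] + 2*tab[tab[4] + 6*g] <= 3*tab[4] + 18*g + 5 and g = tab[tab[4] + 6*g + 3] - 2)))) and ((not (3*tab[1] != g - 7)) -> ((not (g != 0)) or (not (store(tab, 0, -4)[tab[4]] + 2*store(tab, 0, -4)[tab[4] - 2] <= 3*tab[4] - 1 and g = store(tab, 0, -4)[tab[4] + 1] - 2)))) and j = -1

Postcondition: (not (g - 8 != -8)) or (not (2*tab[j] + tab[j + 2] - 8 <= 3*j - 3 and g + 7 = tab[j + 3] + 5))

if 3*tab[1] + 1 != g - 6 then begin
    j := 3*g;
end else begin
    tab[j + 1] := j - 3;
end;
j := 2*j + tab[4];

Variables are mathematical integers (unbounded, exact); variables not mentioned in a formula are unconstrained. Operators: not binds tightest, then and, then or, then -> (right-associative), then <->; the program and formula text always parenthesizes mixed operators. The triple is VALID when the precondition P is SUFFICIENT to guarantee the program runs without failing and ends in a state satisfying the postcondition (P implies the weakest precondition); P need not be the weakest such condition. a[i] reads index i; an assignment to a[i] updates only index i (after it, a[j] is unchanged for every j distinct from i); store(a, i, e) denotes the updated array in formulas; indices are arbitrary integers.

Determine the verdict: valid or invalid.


Working backward. After the program, the postcondition (not (g - 8 != -8)) or (not (2*tab[j] + tab[j + 2] - 8 <= 3*j - 3 and g + 7 = tab[j + 3] + 5)) must hold; in canonical form it is (not (g != 0)) or (not (tab[j + 2] + 2*tab[j] <= 3*j + 5 and g = tab[j + 3] - 2)).
Before j := 2*j + tab[4]: (not (g != 0)) or (not (tab[tab[4] + 2*j + 2] + 2*tab[tab[4] + 2*j] <= 3*tab[4] + 6*j + 5 and g = tab[tab[4] + 2*j + 3] - 2))
Then branch requires (not (g != 0)) or (not (tab[tab[4] + 6*g + 2] + 2*tab[tab[4] + 6*g] <= 3*tab[4] + 18*g + 5 and g = tab[tab[4] + 6*g + 3] - 2)); else branch requires (not (g != 0)) or (not (store(tab, j + 1, j - 3)[store(tab, j + 1, j - 3)[4] + 2*j + 2] + 2*store(tab, j + 1, j - 3)[store(tab, j + 1, j - 3)[4] + 2*j] <= 3*store(tab, j + 1, j - 3)[4] + 6*j + 5 and g = store(tab, j + 1, j - 3)[store(tab, j + 1, j - 3)[4] + 2*j + 3] - 2)).
Before the if: (3*tab[1] != g - 7 -> ((not (g != 0)) or (not (tab[tab[4] + 6*g + 2] + 2*tab[tab[4] + 6*g] <= 3*tab[4] + 18*g + 5 and g = tab[tab[4] + 6*g + 3] - 2)))) and ((not (3*tab[1] != g - 7)) -> ((not (g != 0)) or (not (store(tab, j + 1, j - 3)[store(tab, j + 1, j - 3)[4] + 2*j + 2] + 2*store(tab, j + 1, j - 3)[store(tab, j + 1, j - 3)[4] + 2*j] <= 3*store(tab, j + 1, j - 3)[4] + 6*j + 5 and g = store(tab, j + 1, j - 3)[store(tab, j + 1, j - 3)[4] + 2*j + 3] - 2))))
The weakest precondition is (3*tab[1] != g - 7 -> ((not (g != 0)) or (not (tab[tab[4] + 6*g + 2] + 2*tab[tab[4] + 6*g] <= 3*tab[4] + 18*g + 5 and g = tab[tab[4] + 6*g + 3] - 2)))) and ((not (3*tab[1] != g - 7)) -> ((not (g != 0)) or (not (store(tab, j + 1, j - 3)[store(tab, j + 1, j - 3)[4] + 2*j + 2] + 2*store(tab, j + 1, j - 3)[store(tab, j + 1, j - 3)[4] + 2*j] <= 3*store(tab, j + 1, j - 3)[4] + 6*j + 5 and g = store(tab, j + 1, j - 3)[store(tab, j + 1, j - 3)[4] + 2*j + 3] - 2)))).
Check whether (3*tab[1] != g - 7 -> ((not (g != 0)) or (not (tab[tab[4] + 6*g + 2] + 2*tab[tab[4] + 6*g] <= 3*tab[4] + 18*g + 5 and g = tab[tab[4] + 6*g + 3] - 2)))) and ((not (3*tab[1] != g - 7)) -> ((not (g != 0)) or (not (store(tab, 0, -4)[tab[4]] + 2*store(tab, 0, -4)[tab[4] - 2] <= 3*tab[4] - 1 and g = store(tab, 0, -4)[tab[4] + 1] - 2)))) and j = -1 implies it.
Every state satisfying the precondition satisfies the weakest precondition: the implication holds.
Answer: valid


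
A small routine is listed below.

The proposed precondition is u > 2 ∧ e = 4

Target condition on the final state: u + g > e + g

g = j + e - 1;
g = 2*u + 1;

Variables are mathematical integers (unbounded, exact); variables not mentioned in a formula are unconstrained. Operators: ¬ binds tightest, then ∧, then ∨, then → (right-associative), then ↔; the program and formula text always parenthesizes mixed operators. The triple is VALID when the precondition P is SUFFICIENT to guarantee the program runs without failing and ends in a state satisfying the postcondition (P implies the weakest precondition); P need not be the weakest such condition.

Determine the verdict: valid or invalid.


Working backward. After the program, the postcondition u + g > e + g must hold; in canonical form it is u > e.
Before g := 2*u + 1: u > e
Before g := j + e - 1: u > e
The weakest precondition is u > e.
Check whether u > 2 ∧ e = 4 implies it.
Countermodel: at the initial state e = 4, u = 3, the precondition holds but the weakest precondition fails.
Answer: invalid


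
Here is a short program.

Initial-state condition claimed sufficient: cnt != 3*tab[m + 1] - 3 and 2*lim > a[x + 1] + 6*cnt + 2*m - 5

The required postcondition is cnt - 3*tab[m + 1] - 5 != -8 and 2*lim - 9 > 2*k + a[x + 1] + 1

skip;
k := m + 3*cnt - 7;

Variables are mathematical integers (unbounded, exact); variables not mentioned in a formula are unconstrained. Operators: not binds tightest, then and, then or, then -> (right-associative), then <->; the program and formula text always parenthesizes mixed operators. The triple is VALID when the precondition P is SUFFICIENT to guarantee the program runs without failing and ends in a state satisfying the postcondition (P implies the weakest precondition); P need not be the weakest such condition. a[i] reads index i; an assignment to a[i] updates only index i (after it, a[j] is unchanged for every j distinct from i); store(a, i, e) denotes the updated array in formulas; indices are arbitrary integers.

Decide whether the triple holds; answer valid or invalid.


Working backward. After the program, the postcondition cnt - 3*tab[m + 1] - 5 != -8 and 2*lim - 9 > 2*k + a[x + 1] + 1 must hold; in canonical form it is cnt != 3*tab[m + 1] - 3 and 2*lim > a[x + 1] + 2*k + 10.
Before k := m + 3*cnt - 7: cnt != 3*tab[m + 1] - 3 and 2*lim > a[x + 1] + 6*cnt + 2*m - 4
Before skip: cnt != 3*tab[m + 1] - 3 and 2*lim > a[x + 1] + 6*cnt + 2*m - 4
The weakest precondition is cnt != 3*tab[m + 1] - 3 and 2*lim > a[x + 1] + 6*cnt + 2*m - 4.
Check whether cnt != 3*tab[m + 1] - 3 and 2*lim > a[x + 1] + 6*cnt + 2*m - 5 implies it.
Countermodel: at the initial state a = {[0] = 0, [3] = 0, elsewhere 0}, cnt = 0, lim = 0, m = 2, tab = {[0] = 0, [3] = 0, elsewhere 0}, x = -1, the precondition holds but the weakest precondition fails.
Answer: invalid


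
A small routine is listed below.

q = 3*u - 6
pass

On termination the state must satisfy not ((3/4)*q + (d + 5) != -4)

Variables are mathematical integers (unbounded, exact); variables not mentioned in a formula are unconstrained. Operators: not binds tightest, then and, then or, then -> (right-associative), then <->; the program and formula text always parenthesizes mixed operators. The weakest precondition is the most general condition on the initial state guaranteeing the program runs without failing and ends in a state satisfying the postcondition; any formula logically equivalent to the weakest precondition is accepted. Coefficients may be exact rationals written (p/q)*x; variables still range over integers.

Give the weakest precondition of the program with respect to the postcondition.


Working backward. After the program, the postcondition not ((3/4)*q + (d + 5) != -4) must hold; in canonical form it is not (d + (3/4)*q != -9).
Before skip: not (d + (3/4)*q != -9)
Before q := 3*u - 6: not (d + (9/4)*u != -9/2)
Answer: WP = not (d + (9/4)*u != -9/2)


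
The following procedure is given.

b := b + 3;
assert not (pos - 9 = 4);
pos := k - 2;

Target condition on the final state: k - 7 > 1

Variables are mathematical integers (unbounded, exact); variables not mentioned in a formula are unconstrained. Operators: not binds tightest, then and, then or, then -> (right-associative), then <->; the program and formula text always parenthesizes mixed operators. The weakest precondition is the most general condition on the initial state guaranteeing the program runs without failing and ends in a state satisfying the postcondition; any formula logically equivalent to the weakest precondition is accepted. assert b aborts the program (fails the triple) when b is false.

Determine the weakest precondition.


Working backward. After the program, the postcondition k - 7 > 1 must hold; in canonical form it is k > 8.
Before pos := k - 2: k > 8
Before assert not (pos - 9 = 4): (not (pos = 13)) and k > 8
Before b := b + 3: (not (pos = 13)) and k > 8
Answer: WP = (not (pos = 13)) and k > 8


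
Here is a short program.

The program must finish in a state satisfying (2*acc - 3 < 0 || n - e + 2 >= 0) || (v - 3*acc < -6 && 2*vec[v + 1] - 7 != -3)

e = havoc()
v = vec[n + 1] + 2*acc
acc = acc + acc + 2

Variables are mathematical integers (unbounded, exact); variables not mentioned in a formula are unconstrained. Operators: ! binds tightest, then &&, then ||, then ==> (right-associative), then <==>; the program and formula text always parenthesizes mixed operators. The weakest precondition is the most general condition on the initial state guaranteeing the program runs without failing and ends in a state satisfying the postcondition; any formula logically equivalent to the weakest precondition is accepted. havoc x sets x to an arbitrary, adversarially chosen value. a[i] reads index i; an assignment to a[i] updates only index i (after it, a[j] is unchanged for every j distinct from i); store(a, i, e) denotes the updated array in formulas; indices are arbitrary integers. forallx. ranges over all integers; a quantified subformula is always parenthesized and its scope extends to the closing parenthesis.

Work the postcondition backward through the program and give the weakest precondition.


Working backward. After the program, the postcondition (2*acc - 3 < 0 || n - e + 2 >= 0) || (v - 3*acc < -6 && 2*vec[v + 1] - 7 != -3) must hold; in canonical form it is 2*acc < 3 || n >= e - 2 || (v < 3*acc - 6 && 2*vec[v + 1] != 4).
Before acc := acc + acc + 2: 4*acc < -1 || n >= e - 2 || (v < 6*acc && 2*vec[v + 1] != 4)
Before v := vec[n + 1] + 2*acc: 4*acc < -1 || n >= e - 2 || (vec[n + 1] < 4*acc && 2*vec[vec[n + 1] + 2*acc + 1] != 4)
Before havoc e: forall e_1. (4*acc < -1 || n >= e_1 - 2 || (vec[n + 1] < 4*acc && 2*vec[vec[n + 1] + 2*acc + 1] != 4))
Answer: WP = forall e_1. (4*acc < -1 || n >= e_1 - 2 || (vec[n + 1] < 4*acc && 2*vec[vec[n + 1] + 2*acc + 1] != 4))


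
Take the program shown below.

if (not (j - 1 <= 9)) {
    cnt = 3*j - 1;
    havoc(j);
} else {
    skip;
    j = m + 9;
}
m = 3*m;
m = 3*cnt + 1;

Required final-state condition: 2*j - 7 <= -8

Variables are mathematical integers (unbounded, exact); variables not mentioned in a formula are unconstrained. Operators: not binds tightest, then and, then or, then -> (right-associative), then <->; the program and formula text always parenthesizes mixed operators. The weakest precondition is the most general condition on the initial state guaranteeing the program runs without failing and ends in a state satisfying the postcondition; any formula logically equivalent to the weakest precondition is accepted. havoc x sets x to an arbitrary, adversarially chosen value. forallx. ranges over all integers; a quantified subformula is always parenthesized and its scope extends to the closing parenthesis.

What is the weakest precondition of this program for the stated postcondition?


Working backward. After the program, the postcondition 2*j - 7 <= -8 must hold; in canonical form it is 2*j <= -1.
Before m := 3*cnt + 1: 2*j <= -1
Before m := 3*m: 2*j <= -1
Then branch requires forall j_1. 2*j_1 <= -1; else branch requires 2*m <= -19.
Before the if: ((not (j <= 10)) -> (forall j_1. 2*j_1 <= -1)) and (j <= 10 -> 2*m <= -19)
Answer: WP = ((not (j <= 10)) -> (forall j_1. 2*j_1 <= -1)) and (j <= 10 -> 2*m <= -19)


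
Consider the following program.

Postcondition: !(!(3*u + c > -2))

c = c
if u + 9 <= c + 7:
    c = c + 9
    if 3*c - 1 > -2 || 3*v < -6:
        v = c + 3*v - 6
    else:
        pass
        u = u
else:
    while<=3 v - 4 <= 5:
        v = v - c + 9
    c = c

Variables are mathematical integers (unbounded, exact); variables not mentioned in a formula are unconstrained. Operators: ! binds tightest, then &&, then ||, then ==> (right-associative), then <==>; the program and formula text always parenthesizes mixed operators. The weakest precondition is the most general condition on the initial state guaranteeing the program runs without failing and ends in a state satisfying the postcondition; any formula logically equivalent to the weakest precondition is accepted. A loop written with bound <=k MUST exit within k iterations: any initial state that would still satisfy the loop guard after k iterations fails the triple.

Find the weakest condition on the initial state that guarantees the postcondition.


Working backward. After the program, the postcondition !(!(3*u + c > -2)) must hold; in canonical form it is c + 3*u > -2.
Then branch requires ((3*c > -28 || 3*v < -6) ==> c + 3*u > -11) && ((!(3*c > -28 || 3*v < -6)) ==> c + 3*u > -11); else branch requires (v <= 9 ==> ((v <= c ==> ((v <= 2*c - 9 ==> ((!(v <= 3*c - 18)) && c + 3*u > -2)) && ((!(v <= 2*c - 9)) ==> c + 3*u > -2))) && ((!(v <= c)) ==> c + 3*u > -2))) && ((!(v <= 9)) ==> c + 3*u > -2).
Before the if: (u <= c - 2 ==> (((3*c > -28 || 3*v < -6) ==> c + 3*u > -11) && ((!(3*c > -28 || 3*v < -6)) ==> c + 3*u > -11))) && ((!(u <= c - 2)) ==> ((v <= 9 ==> ((v <= c ==> ((v <= 2*c - 9 ==> ((!(v <= 3*c - 18)) && c + 3*u > -2)) && ((!(v <= 2*c - 9)) ==> c + 3*u > -2))) && ((!(v <= c)) ==> c + 3*u > -2))) && ((!(v <= 9)) ==> c + 3*u > -2)))
Before c := c: (u <= c - 2 ==> (((3*c > -28 || 3*v < -6) ==> c + 3*u > -11) && ((!(3*c > -28 || 3*v < -6)) ==> c + 3*u > -11))) && ((!(u <= c - 2)) ==> ((v <= 9 ==> ((v <= c ==> ((v <= 2*c - 9 ==> ((!(v <= 3*c - 18)) && c + 3*u > -2)) && ((!(v <= 2*c - 9)) ==> c + 3*u > -2))) && ((!(v <= c)) ==> c + 3*u > -2))) && ((!(v <= 9)) ==> c + 3*u > -2)))
Answer: WP = (u <= c - 2 ==> (((3*c > -28 || 3*v < -6) ==> c + 3*u > -11) && ((!(3*c > -28 || 3*v < -6)) ==> c + 3*u > -11))) && ((!(u <= c - 2)) ==> ((v <= 9 ==> ((v <= c ==> ((v <= 2*c - 9 ==> ((!(v <= 3*c - 18)) && c + 3*u > -2)) && ((!(v <= 2*c - 9)) ==> c + 3*u > -2))) && ((!(v <= c)) ==> c + 3*u > -2))) && ((!(v <= 9)) ==> c + 3*u > -2)))
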